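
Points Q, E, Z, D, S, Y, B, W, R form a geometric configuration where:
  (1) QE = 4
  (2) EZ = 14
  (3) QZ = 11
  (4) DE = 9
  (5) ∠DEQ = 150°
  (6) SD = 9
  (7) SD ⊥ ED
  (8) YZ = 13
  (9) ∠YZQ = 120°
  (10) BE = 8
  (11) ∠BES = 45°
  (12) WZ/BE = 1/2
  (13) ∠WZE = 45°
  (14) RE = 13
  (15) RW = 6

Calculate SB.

Step 1: By the law of cosines on triangle EDS: ES² = 9² + 9² − 2·9·9·cos(90°) = 162, so ES = 9·√2.
Step 2: By the law of cosines on triangle SEB: SB² = (9·√2)² + 8² − 2·9·√2·8·cos(45°) = 82, so SB = √82.

Therefore, the length of SB = √82.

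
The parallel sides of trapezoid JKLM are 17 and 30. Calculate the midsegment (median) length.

The midsegment (median) of a trapezoid connects the midpoints of the non-parallel sides.
Its length is the average of the two bases: (17 + 30) / 2 = 47/2.

47/2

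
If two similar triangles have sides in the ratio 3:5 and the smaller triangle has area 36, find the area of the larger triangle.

Area ratio = (3/5)^2 = 9/25. Area of the larger triangle = 36 * 25/9 = 100.

100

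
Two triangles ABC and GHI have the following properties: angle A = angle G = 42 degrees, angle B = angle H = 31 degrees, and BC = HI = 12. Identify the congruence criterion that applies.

Consider the given information: angle A = angle G = 42 degrees, angle B = angle H = 31 degrees, and BC = HI = 12
This is not SAS or ASA: SAS requires two sides and the included angle between them. ASA requires two angles and the side between them.
The correct criterion is AAS. Two pairs of corresponding angles and a non-included side are equal (Angle-Angle-Side).

AAS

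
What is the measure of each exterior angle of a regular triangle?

Each exterior angle of a regular n-gon is 360 / n.
For n = 3: 360 / 3 = 120 degrees.

120 degrees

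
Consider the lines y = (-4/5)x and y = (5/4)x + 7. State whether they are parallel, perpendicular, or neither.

Slope of line 1: m1 = -4/5
Slope of line 2: m2 = 5/4
Two lines are perpendicular when the product of their slopes is -1 (negative reciprocals).
m1 * m2 = (-4/5) * (5/4) = -1, confirming perpendicularity.

Perpendicular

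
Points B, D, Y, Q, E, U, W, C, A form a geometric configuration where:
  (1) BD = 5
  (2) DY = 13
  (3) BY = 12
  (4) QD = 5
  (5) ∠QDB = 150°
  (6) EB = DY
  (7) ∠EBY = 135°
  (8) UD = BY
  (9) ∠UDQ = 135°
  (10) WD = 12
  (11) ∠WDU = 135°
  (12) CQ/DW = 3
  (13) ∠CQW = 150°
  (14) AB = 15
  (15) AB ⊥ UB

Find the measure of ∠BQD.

Step 1: By the law of cosines on triangle QDB: QB² = 5² + 5² − 2·5·5·cos(150°) = 93.3, so QB ≈ 9.66.
Step 2: By the inverse law of cosines on triangle BQD: cos(∠BQD) = (9.66² + 5² − 5²) / (2·9.66·5) = 93.3/96.59 = 0.9659, so ∠BQD = 15°.

Therefore, the measure of angle ∠BQD = 15°.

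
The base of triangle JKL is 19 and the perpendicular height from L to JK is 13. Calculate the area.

A triangle's area is half the area of a rectangle with the same base and height.
Area = (1/2) * 19 * 13 = 247/2.

247/2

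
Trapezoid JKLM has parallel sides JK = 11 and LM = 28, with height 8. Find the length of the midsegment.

The midsegment of a trapezoid = (base1 + base2) / 2
midsegment = (11 + 28) / 2
midsegment = 39 / 2
midsegment = 39/2

39/2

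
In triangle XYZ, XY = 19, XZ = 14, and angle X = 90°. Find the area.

Area = (1/2) * XY * XZ * sin(X)
Area = (1/2) * 19 * 14 * sin(90°)
Area = (1/2) * 19 * 14 * 1
Area = 133

133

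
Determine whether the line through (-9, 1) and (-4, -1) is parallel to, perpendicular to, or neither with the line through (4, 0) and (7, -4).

Slope of line 1: m1 = (-1 - 1)/(-4 - -9) = -2/5 = -2/5
Slope of line 2: m2 = (-4 - 0)/(7 - 4) = -4/3 = -4/3
m1 != m2 and m1*m2 = 8/15 != -1. Neither.

Neither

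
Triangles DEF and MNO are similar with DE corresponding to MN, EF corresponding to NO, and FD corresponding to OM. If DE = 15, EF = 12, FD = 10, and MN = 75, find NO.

k = 75/15 = 5. NO = 5 * 12 = 60.

60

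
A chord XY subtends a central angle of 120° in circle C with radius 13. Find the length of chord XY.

Chord = 2(13) sin(60°) = 13*sqrt(3)

13*sqrt(3)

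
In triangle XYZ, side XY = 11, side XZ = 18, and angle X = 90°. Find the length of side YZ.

The included angle is 90°, so the triangle is right-angled at X. The opposite side YZ is the hypotenuse.
By the Pythagorean theorem: YZ = sqrt(11^2 + 18^2) = sqrt(445) = sqrt(445).

sqrt(445)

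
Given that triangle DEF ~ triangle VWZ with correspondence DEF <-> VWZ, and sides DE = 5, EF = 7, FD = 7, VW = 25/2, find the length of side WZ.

k = 25/2/5 = 5/2. WZ = 5/2 * 7 = 35/2.

35/2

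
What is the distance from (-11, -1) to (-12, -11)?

d = sqrt((-12 - -11)^2 + (-11 - -1)^2)
d = sqrt(-1^2 + -10^2)
d = sqrt(1 + 100)
d = sqrt(101)

sqrt(101)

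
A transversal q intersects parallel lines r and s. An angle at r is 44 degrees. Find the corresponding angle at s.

When a transversal crosses parallel lines, angles in the same position at each intersection are called corresponding angles.
These are always equal, so the answer is 44 degrees.

44 degrees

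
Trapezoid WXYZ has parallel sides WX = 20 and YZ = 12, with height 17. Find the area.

Area = (20 + 12) * 17 / 2 = 544 / 2 = 272

272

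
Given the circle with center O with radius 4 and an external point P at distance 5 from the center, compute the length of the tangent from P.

The tangent, radius, and line from the external point to the center form a right triangle.
The right angle is where the tangent meets the radius.
By the Pythagorean theorem: tangent² + 4² = 5²
tangent² = 25 - 16 = 9
tangent = 3

3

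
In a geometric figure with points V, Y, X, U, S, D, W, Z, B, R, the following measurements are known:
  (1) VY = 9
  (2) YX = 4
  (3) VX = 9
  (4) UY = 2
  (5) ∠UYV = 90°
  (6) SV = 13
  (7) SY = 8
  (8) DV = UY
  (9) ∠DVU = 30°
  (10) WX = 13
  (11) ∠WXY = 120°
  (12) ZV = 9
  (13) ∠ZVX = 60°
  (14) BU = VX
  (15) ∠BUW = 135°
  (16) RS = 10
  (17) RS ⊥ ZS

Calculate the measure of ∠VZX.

Step 1: By the law of cosines on triangle ZVX: ZX² = 9² + 9² − 2·9·9·cos(60°) = 81, so ZX = 9.
Step 2: By the inverse law of cosines on triangle VZX: cos(∠VZX) = (9² + 9² − 9²) / (2·9·9) = 81/162 = 0.5, so ∠VZX = 60°.

Therefore, the measure of angle ∠VZX = 60°.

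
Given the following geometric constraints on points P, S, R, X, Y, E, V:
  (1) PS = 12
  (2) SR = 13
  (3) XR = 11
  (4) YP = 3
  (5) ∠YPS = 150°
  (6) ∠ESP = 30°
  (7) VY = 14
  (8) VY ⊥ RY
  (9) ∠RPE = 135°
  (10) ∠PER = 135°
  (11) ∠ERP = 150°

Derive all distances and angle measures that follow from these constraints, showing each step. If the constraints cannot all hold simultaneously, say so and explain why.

These constraints are not satisfiable: (9), (10) and (11) are the three interior angles of triangle RPE, which must sum to 180°, but 135° + 135° + 150° = 420°. No planar figure meets all of them, so nothing further can be derived.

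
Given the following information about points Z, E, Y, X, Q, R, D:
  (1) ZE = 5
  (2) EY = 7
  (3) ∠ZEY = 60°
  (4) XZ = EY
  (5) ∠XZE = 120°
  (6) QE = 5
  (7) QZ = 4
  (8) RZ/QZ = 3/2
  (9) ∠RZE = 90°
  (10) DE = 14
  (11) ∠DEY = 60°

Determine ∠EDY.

Step 1: By the law of cosines on triangle DEY: DY² = 14² + 7² − 2·14·7·cos(60°) = 147, so DY = 7·√3.
Step 2: By the inverse law of cosines on triangle EDY: cos(∠EDY) = (14² + (7·√3)² − 7²) / (2·14·7·√3) = 294/339.48 = 0.866, so ∠EDY = 30°.

Therefore, the measure of angle ∠EDY = 30°.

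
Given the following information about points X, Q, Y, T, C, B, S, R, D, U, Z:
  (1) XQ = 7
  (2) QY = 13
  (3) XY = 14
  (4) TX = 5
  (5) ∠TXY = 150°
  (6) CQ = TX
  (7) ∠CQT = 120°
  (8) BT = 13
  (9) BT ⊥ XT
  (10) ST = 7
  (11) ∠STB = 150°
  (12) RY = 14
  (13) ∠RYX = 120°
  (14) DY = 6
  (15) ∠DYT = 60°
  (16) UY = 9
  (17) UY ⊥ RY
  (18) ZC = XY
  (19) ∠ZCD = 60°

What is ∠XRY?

Step 1: By the law of cosines on triangle RYX: RX² = 14² + 14² − 2·14·14·cos(120°) = 588, so RX = 14·√3.
Step 2: By the inverse law of cosines on triangle XRY: cos(∠XRY) = ((14·√3)² + 14² − 14²) / (2·14·√3·14) = 588/678.96 = 0.866, so ∠XRY = 30°.

Therefore, the measure of angle ∠XRY = 30°.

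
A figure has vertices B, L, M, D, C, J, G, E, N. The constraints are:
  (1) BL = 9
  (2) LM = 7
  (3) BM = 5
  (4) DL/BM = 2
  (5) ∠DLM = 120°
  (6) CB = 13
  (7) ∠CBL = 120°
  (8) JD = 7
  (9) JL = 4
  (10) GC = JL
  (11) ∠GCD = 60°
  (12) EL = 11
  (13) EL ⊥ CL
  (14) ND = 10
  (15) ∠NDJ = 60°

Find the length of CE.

Step 1: By the law of cosines on triangle LBC: LC² = 9² + 13² − 2·9·13·cos(120°) = 367, so LC ≈ 19.16.
Step 2: By the law of cosines on triangle CLE: CE² = 19.16² + 11² − 2·19.16·11·cos(90°) = 488, so CE = 2·√122.

Therefore, the length of CE = 2·√122.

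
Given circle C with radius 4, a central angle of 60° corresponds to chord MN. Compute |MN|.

Drop a perpendicular from the center to the chord, bisecting both the chord and the central angle.
Each half-chord = r sin(θ/2) = 4 sin(30°).
The full chord = 2 × 4 × sin(30°) = 4.

4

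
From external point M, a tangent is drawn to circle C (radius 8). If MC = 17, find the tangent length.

The tangent, radius, and line from the external point to the center form a right triangle.
The right angle is where the tangent meets the radius.
By the Pythagorean theorem: tangent² + 8² = 17²
tangent² = 289 - 64 = 225
tangent = 15

15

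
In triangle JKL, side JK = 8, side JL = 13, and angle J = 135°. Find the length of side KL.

By the law of cosines: KL^2 = JK^2 + JL^2 - 2*JK*JL*cos(J)
KL^2 = 8^2 + 13^2 - 2*8*13*cos(135°)
KL^2 = 64 + 169 - 208*(-sqrt(2)/2)
KL^2 = 104*sqrt(2) + 233
KL = sqrt(104*sqrt(2) + 233)

sqrt(104*sqrt(2) + 233)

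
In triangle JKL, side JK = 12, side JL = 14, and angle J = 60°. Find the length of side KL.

Law of cosines: KL^2 = 12^2 + 14^2 - 2(12)(14)cos(60°) = 172, so KL = 2*sqrt(43).

2*sqrt(43)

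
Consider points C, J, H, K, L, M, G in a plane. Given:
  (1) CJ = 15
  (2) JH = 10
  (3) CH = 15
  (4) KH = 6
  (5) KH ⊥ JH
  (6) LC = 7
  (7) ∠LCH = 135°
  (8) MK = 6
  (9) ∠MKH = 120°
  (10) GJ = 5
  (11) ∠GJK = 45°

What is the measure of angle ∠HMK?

Step 1: By the law of cosines on triangle MKH: MH² = 6² + 6² − 2·6·6·cos(120°) = 108, so MH = 6·√3.
Step 2: By the inverse law of cosines on triangle HMK: cos(∠HMK) = ((6·√3)² + 6² − 6²) / (2·6·√3·6) = 108/124.71 = 0.866, so ∠HMK = 30°.

Therefore, the measure of angle ∠HMK = 30°.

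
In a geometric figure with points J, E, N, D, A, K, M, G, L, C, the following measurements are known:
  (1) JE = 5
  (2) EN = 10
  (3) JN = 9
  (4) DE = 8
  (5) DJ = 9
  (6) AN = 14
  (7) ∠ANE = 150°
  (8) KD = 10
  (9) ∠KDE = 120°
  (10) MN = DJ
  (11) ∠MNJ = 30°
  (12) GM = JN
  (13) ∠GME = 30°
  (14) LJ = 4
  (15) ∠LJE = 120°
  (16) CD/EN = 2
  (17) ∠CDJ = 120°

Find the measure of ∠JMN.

From the given relations: MN = DJ = 9.
Step 1: By the law of cosines on triangle MNJ: MJ² = 9² + 9² − 2·9·9·cos(30°) = 21.7, so MJ ≈ 4.66.
Step 2: By the inverse law of cosines on triangle JMN: cos(∠JMN) = (4.66² + 9² − 9²) / (2·4.66·9) = 21.7/83.86 = 0.2588, so ∠JMN = 75°.

Therefore, the measure of angle ∠JMN = 75°.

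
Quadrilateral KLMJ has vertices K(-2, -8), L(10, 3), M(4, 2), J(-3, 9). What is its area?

The Shoelace formula works by pairing each vertex with the next (cycling back to the first).
For each pair, compute x_i*y_(i+1) - x_(i+1)*y_i:
  (-2*3 - 10*-8) = 74
  (10*2 - 4*3) = 8
  (4*9 - -3*2) = 42
  (-3*-8 - -2*9) = 42
Taking half the absolute value of the total: Area = (1/2)(166) = 83.

83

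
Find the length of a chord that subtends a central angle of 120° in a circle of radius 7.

Drop a perpendicular from the center to the chord, bisecting both the chord and the central angle.
Each half-chord = r sin(θ/2) = 7 sin(60°).
The full chord = 2 × 7 × sin(60°) = 7*sqrt(3).

7*sqrt(3)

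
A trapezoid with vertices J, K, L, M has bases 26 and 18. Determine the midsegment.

The midsegment of a trapezoid = (base1 + base2) / 2
midsegment = (26 + 18) / 2
midsegment = 44 / 2
midsegment = 22

22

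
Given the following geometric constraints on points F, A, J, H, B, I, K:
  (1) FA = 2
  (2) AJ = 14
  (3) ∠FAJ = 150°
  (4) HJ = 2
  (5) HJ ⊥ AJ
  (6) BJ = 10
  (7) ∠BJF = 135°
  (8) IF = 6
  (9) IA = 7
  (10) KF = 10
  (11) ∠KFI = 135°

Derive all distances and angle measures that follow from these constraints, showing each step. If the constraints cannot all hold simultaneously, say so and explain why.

The constraints are consistent.

Step 1: From FA = 2, AJ = 14, and ∠FAJ = 150°, by the law of cosines:
  FJ² = FA² + AJ² - 2·FA·AJ·cos(150°) = 4 + 196 + 48.5 = 248.5
  FJ ≈ 15.76

Step 2: From AJ = 14, JH = 2, and ∠AJH = 90°, by the law of cosines:
  AH² = AJ² + JH² - 2·AJ·JH·cos(90°) = 196 + 4 - 0 = 200
  AH = 10·√2

Step 3: From IF = 6, FK = 10, and ∠IFK = 135°, by the law of cosines:
  IK² = IF² + FK² - 2·IF·FK·cos(135°) = 36 + 100 + 84.85 = 220.9
  IK ≈ 14.86

Step 4: From FA = 2, FI = 6, AI = 7, by the inverse law of cosines:
  cos(∠AFI) = (FA² + FI² - AI²) / (2·FA·FI)
  ∠AFI = 112.02°

Step 5: From AF = 2, AI = 7, FI = 6, by the inverse law of cosines:
  cos(∠FAI) = (AF² + AI² - FI²) / (2·AF·AI)
  ∠FAI = 52.62°

Step 6: From IA = 7, IF = 6, AF = 2, by the inverse law of cosines:
  cos(∠AIF) = (IA² + IF² - AF²) / (2·IA·IF)
  ∠AIF = 15.36°

Step 7: From FJ = 15.76, JB = 10, and ∠FJB = 135°, by the law of cosines:
  FB² = FJ² + JB² - 2·FJ·JB·cos(135°) = 248.5 + 100 + 222.9 = 571.4
  FB ≈ 23.9

Step 8: From FA = 2, FJ = 15.76, AJ = 14, by the inverse law of cosines:
  cos(∠AFJ) = (FA² + FJ² - AJ²) / (2·FA·FJ)
  ∠AFJ = 26.36°

Step 9: From AH = 10·√2, AJ = 14, HJ = 2, by the inverse law of cosines:
  cos(∠HAJ) = (AH² + AJ² - HJ²) / (2·AH·AJ)
  ∠HAJ = 8.13°

Step 10: From JA = 14, JF = 15.76, AF = 2, by the inverse law of cosines:
  cos(∠AJF) = (JA² + JF² - AF²) / (2·JA·JF)
  ∠AJF = 3.64°

Step 11: From HA = 10·√2, HJ = 2, AJ = 14, by the inverse law of cosines:
  cos(∠AHJ) = (HA² + HJ² - AJ²) / (2·HA·HJ)
  ∠AHJ = 81.87°

Step 12: From IF = 6, IK = 14.86, FK = 10, by the inverse law of cosines:
  cos(∠FIK) = (IF² + IK² - FK²) / (2·IF·IK)
  ∠FIK = 28.41°

Step 13: From KF = 10, KI = 14.86, FI = 6, by the inverse law of cosines:
  cos(∠FKI) = (KF² + KI² - FI²) / (2·KF·KI)
  ∠FKI = 16.59°

Step 14: From FB = 23.9, FJ = 15.76, BJ = 10, by the inverse law of cosines:
  cos(∠BFJ) = (FB² + FJ² - BJ²) / (2·FB·FJ)
  ∠BFJ = 17.21°

Step 15: From BF = 23.9, BJ = 10, FJ = 15.76, by the inverse law of cosines:
  cos(∠FBJ) = (BF² + BJ² - FJ²) / (2·BF·BJ)
  ∠FBJ = 27.79°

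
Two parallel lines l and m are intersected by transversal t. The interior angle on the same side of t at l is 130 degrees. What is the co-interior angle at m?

Co-interior angles sum to 180: 180 - 130 = 50 degrees.

50 degrees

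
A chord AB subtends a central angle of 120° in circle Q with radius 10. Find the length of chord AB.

Chord = 2(10) sin(60°) = 10*sqrt(3)

10*sqrt(3)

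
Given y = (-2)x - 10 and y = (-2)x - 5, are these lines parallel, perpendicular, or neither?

Slope of line 1: m1 = -2
Slope of line 2: m2 = -2
Since m1 = m2 = -2, the lines are parallel.

Parallel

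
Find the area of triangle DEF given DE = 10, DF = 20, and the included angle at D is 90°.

Area = (1/2) * DE * DF * sin(D)
Area = (1/2) * 10 * 20 * sin(90°)
Area = (1/2) * 10 * 20 * 1
Area = 100

100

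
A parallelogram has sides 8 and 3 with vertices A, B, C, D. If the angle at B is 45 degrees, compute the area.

Area = 8 * 3 * sin(45°) = 24 * sqrt(2)/2 = 12*sqrt(2)

12*sqrt(2)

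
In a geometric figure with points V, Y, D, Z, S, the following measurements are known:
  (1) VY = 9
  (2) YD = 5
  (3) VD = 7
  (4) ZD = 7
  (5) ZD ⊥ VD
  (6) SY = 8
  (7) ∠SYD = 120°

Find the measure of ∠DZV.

Step 1: By the law of cosines on triangle ZDV: ZV² = 7² + 7² − 2·7·7·cos(90°) = 98, so ZV = 7·√2.
Step 2: By the inverse law of cosines on triangle DZV: cos(∠DZV) = (7² + (7·√2)² − 7²) / (2·7·7·√2) = 98/138.59 = 0.7071, so ∠DZV = 45°.

Therefore, the measure of angle ∠DZV = 45°.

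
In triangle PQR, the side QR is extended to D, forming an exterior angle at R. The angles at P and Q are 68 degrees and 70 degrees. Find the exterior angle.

The interior angle at R is 180 - 68 - 70 = 42 degrees.
The exterior angle and interior angle at R are supplementary:
Exterior angle = 180 - 42 = 138 degrees.

138 degrees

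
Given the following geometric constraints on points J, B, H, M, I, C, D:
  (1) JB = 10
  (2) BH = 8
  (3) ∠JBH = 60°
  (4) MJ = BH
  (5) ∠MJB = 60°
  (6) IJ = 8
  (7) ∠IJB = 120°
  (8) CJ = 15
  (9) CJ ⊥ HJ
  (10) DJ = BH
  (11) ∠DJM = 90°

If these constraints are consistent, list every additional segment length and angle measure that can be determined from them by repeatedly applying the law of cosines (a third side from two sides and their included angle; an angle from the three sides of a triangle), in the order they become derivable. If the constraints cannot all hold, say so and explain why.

The constraints are consistent. Derivable facts, in order:
After 1 step:
- BI = 2·√61
- BM = 2·√21
- JH = 2·√21
- MD = 8·√2
After 2 steps:
- HC ≈ 17.58
- ∠BHJ = 70.89°
- ∠BIJ = 33.67°
- ∠BJH = 49.11°
- ∠BMJ = 70.89°
- ∠DMJ = 45°
- ∠IBJ = 26.33°
- ∠JBM = 49.11°
- ∠JDM = 45°
After 3 steps:
- ∠CHJ = 58.57°
- ∠HCJ = 31.43°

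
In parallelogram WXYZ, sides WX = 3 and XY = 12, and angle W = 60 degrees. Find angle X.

Consecutive angles are supplementary: angle X = 180 - 60 = 120 degrees.

120 degrees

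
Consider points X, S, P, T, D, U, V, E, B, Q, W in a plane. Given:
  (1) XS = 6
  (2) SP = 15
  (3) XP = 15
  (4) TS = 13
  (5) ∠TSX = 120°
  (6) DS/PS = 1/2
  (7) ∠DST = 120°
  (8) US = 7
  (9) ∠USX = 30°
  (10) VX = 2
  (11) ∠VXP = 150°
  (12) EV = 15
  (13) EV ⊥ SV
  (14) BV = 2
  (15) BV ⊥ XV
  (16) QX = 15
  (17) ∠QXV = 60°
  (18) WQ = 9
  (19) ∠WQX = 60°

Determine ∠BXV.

Step 1: By the law of cosines on triangle XVB: XB² = 2² + 2² − 2·2·2·cos(90°) = 8, so XB = 2·√2.
Step 2: By the inverse law of cosines on triangle BXV: cos(∠BXV) = ((2·√2)² + 2² − 2²) / (2·2·√2·2) = 8/11.31 = 0.7071, so ∠BXV = 45°.

Therefore, the measure of angle ∠BXV = 45°.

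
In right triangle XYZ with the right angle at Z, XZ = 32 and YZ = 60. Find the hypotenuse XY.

By the Pythagorean theorem: XY^2 = XZ^2 + YZ^2
XY^2 = 32^2 + 60^2 = 1024 + 3600 = 4624
XY = sqrt(4624) = 68

68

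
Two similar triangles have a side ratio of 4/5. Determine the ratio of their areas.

The ratio of areas of similar triangles equals the square of the side ratio.
Side ratio = 4:5
Area ratio = (4/5)^2 = 16/25 = 16:25

16:25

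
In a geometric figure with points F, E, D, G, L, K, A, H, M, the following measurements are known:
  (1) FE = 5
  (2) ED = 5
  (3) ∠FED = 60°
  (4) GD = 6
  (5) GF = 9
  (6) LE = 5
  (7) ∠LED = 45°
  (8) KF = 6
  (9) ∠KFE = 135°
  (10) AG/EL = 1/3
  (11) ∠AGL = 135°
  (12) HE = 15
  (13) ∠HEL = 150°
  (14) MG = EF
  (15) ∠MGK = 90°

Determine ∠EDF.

Step 1: By the law of cosines on triangle DEF: DF² = 5² + 5² − 2·5·5·cos(60°) = 25, so DF = 5.
Step 2: By the inverse law of cosines on triangle EDF: cos(∠EDF) = (5² + 5² − 5²) / (2·5·5) = 25/50 = 0.5, so ∠EDF = 60°.

Therefore, the measure of angle ∠EDF = 60°.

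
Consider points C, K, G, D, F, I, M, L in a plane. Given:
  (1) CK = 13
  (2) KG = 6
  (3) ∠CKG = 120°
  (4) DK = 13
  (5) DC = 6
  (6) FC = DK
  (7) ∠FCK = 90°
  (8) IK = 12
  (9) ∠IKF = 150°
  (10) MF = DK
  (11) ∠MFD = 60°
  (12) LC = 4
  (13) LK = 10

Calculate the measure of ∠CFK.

From the given relations: FC = DK = 13.
Step 1: By the law of cosines on triangle FCK: FK² = 13² + 13² − 2·13·13·cos(90°) = 338, so FK = 13·√2.
Step 2: By the inverse law of cosines on triangle CFK: cos(∠CFK) = (13² + (13·√2)² − 13²) / (2·13·13·√2) = 338/478 = 0.7071, so ∠CFK = 45°.

Therefore, the measure of angle ∠CFK = 45°.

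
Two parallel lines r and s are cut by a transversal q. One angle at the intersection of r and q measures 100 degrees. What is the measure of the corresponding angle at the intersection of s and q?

Corresponding angles formed by parallel lines and a transversal are equal.
The given angle is 100 degrees.
The corresponding angle = 100 degrees.

100 degrees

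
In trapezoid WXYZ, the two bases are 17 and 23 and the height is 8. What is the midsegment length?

midsegment = (17 + 23) / 2 = 40 / 2 = 20

20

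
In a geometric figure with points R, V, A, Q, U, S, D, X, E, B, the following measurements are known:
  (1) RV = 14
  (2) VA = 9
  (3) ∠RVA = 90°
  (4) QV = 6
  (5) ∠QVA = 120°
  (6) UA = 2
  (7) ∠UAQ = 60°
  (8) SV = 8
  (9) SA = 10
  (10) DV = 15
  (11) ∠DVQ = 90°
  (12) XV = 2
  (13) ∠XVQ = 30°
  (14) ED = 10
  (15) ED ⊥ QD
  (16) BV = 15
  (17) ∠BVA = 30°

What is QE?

Step 1: By the law of cosines on triangle DVQ: DQ² = 15² + 6² − 2·15·6·cos(90°) = 261, so DQ = 3·√29.
Step 2: By the law of cosines on triangle QDE: QE² = (3·√29)² + 10² − 2·3·√29·10·cos(90°) = 361, so QE = 19.

Therefore, the length of QE = 19.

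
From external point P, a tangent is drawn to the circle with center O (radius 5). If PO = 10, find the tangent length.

Let T be the point of tangency. Then OT ⊥ PT (radius ⊥ tangent).
In right triangle OTP: OP² = OT² + PT²
10² = 5² + PT²
PT² = 75, PT = 5*sqrt(3)

5*sqrt(3)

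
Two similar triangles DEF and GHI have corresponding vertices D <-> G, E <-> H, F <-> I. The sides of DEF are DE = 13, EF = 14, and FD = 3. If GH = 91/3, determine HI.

Similar triangles have proportional sides. Setting up the proportion:
GH / DE = HI / EF
91/3 / 13 = HI / 14
HI = 14 * 91/3 / 13 = 98/3.

98/3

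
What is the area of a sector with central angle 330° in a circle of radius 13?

Sector area = π(13²)(11/12) = 1859*pi/12

1859*pi/12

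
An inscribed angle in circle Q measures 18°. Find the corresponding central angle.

The inscribed angle theorem states that a central angle is always twice any inscribed angle that subtends the same arc.
Since the inscribed angle is 18°, the central angle = 2 × 18° = 36°.

36°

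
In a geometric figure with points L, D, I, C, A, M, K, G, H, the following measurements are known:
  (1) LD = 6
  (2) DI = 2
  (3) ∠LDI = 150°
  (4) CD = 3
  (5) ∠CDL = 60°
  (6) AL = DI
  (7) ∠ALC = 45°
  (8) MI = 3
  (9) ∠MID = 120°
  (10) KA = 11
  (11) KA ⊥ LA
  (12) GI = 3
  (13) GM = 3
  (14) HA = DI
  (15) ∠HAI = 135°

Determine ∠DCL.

Step 1: By the law of cosines on triangle CDL: CL² = 3² + 6² − 2·3·6·cos(60°) = 27, so CL = 3·√3.
Step 2: By the inverse law of cosines on triangle DCL: cos(∠DCL) = (3² + (3·√3)² − 6²) / (2·3·3·√3) = 0/31.18 = 0, so ∠DCL = 90°.

Therefore, the measure of angle ∠DCL = 90°.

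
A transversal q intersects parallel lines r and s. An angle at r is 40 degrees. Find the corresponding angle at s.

When a transversal crosses parallel lines, angles in the same position at each intersection are called corresponding angles.
These are always equal, so the answer is 40 degrees.

40 degrees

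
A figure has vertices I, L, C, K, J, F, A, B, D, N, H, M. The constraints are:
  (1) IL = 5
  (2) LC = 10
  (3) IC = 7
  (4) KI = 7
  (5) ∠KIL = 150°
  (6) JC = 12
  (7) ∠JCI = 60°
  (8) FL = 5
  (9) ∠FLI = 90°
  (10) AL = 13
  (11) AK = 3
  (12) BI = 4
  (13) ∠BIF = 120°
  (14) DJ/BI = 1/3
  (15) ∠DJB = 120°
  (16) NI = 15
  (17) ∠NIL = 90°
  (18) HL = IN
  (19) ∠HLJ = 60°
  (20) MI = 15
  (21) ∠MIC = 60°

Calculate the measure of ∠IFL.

Step 1: By the law of cosines on triangle FLI: FI² = 5² + 5² − 2·5·5·cos(90°) = 50, so FI = 5·√2.
Step 2: By the inverse law of cosines on triangle IFL: cos(∠IFL) = ((5·√2)² + 5² − 5²) / (2·5·√2·5) = 50/70.71 = 0.7071, so ∠IFL = 45°.

Therefore, the measure of angle ∠IFL = 45°.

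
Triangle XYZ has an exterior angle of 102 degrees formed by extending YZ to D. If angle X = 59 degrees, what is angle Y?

By the exterior angle theorem: exterior angle = sum of remote interior angles.
102 = 59 + angle Y
angle Y = 102 - 59 = 43 degrees

43 degrees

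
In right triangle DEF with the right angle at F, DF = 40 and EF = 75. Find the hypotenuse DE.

DE = sqrt(40^2 + 75^2) = sqrt(7225) = 85

85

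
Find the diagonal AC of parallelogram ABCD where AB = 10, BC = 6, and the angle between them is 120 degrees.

Using the law of cosines:
d^2 = 10^2 + 6^2 - 2(10)(6)cos(120 degrees)
d^2 = 100 + 36 - 120*-1/2
d^2 = 196
d = 14

14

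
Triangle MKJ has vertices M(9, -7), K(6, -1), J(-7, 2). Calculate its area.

Shoelace: Area = (1/2)|9(-1-2) + 6(2--7) + -7(-7--1)| = (1/2)(69) = 69/2

69/2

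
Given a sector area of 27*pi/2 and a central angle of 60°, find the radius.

r² = 360 × 27*pi/2 / (π × 60) = 81, so r = 9.

9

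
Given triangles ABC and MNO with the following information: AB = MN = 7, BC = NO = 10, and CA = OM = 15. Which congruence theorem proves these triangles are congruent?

Consider the given information: AB = MN = 7, BC = NO = 10, and CA = OM = 15
This is not SAS or AAS: SAS requires two sides and the included angle between them. AAS requires two angles and a non-included side.
The correct criterion is SSS. All three pairs of corresponding sides are equal (Side-Side-Side).

SSS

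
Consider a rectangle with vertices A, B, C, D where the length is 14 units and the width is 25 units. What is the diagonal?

A rectangle's diagonal splits it into two right triangles, with the diagonal as the hypotenuse.
By the Pythagorean theorem, d^2 = 14^2 + 25^2 = 821.
Therefore d = sqrt(821).

sqrt(821)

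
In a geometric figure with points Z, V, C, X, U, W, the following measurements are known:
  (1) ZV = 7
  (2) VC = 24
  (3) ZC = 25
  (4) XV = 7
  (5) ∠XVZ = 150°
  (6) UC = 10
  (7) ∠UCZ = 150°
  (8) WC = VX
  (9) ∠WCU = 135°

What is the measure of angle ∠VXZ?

Step 1: By the law of cosines on triangle XVZ: XZ² = 7² + 7² − 2·7·7·cos(150°) = 182.87, so XZ ≈ 13.52.
Step 2: By the inverse law of cosines on triangle VXZ: cos(∠VXZ) = (7² + 13.52² − 7²) / (2·7·13.52) = 182.87/189.32 = 0.9659, so ∠VXZ = 15°.

Therefore, the measure of angle ∠VXZ = 15°.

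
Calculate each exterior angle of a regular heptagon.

Each exterior angle of a regular n-gon is 360 / n.
For n = 7: 360 / 7 = 360/7 degrees.

360/7 degrees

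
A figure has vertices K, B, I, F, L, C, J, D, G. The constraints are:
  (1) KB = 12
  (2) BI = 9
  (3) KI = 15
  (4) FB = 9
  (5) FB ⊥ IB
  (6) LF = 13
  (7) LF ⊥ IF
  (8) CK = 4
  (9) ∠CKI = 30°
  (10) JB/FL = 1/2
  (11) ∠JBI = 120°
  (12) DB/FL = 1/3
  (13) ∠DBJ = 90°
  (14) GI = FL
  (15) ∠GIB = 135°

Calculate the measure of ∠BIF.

Step 1: By the law of cosines on triangle IBF: IF² = 9² + 9² − 2·9·9·cos(90°) = 162, so IF = 9·√2.
Step 2: By the inverse law of cosines on triangle BIF: cos(∠BIF) = (9² + (9·√2)² − 9²) / (2·9·9·√2) = 162/229.1 = 0.7071, so ∠BIF = 45°.

Therefore, the measure of angle ∠BIF = 45°.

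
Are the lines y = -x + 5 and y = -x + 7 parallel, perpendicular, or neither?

Slope of line 1: m1 = -1
Slope of line 2: m2 = -1
Two lines are parallel if and only if they have equal slopes (or both are vertical).
Here m1 = m2 = -1, confirming the lines are parallel.

Parallel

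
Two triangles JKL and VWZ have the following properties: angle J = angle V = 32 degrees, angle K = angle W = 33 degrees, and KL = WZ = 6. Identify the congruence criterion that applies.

The given information matches AAS: Two pairs of corresponding angles and a non-included side are equal (Angle-Angle-Side).

AAS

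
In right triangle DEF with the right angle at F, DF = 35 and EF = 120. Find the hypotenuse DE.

DE = sqrt(35^2 + 120^2) = sqrt(15625) = 125

125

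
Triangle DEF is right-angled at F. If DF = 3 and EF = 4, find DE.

DE = sqrt(3^2 + 4^2) = sqrt(25) = 5

5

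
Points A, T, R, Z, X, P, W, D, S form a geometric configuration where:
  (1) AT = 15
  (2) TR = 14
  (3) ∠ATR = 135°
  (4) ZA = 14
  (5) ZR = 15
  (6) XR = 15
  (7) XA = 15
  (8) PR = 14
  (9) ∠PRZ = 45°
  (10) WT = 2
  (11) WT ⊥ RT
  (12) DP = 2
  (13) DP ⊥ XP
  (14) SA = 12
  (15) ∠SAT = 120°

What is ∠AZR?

Step 1: By the law of cosines on triangle ATR: AR² = 15² + 14² − 2·15·14·cos(135°) = 717.98, so AR ≈ 26.8.
Step 2: By the inverse law of cosines on triangle AZR: cos(∠AZR) = (14² + 15² − 26.8²) / (2·14·15) = -296.98/420 = -0.7071, so ∠AZR = 135°.

Therefore, the measure of angle ∠AZR = 135°.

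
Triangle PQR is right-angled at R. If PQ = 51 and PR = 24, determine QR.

QR = sqrt(51^2 - 24^2) = sqrt(2025) = 45

45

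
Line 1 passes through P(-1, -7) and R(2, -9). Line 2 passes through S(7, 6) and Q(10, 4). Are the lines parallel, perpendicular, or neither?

Slope of line 1: m1 = (-9 - -7)/(2 - -1) = -2/3 = -2/3
Slope of line 2: m2 = (4 - 6)/(10 - 7) = -2/3 = -2/3
Since m1 = m2 = -2/3, the lines are parallel.

Parallel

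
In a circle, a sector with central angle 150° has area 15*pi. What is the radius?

r² = 360 × 15*pi / (π × 150) = 36, so r = 6.

6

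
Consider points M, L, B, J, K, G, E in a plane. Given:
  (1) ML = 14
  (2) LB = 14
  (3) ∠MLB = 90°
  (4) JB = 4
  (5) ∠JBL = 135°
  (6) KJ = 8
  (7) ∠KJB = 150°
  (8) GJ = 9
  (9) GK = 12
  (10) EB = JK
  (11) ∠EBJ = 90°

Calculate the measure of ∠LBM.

Step 1: By the law of cosines on triangle BLM: BM² = 14² + 14² − 2·14·14·cos(90°) = 392, so BM = 14·√2.
Step 2: By the inverse law of cosines on triangle LBM: cos(∠LBM) = (14² + (14·√2)² − 14²) / (2·14·14·√2) = 392/554.37 = 0.7071, so ∠LBM = 45°.

Therefore, the measure of angle ∠LBM = 45°.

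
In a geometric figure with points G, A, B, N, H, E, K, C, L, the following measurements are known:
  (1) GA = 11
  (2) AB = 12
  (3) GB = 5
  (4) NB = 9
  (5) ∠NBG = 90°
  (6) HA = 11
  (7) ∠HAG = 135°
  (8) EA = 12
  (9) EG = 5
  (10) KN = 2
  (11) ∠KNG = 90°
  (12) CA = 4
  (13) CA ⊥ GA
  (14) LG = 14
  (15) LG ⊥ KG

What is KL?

Step 1: By the law of cosines on triangle GBN: GN² = 5² + 9² − 2·5·9·cos(90°) = 106, so GN = √106.
Step 2: By the law of cosines on triangle GNK: GK² = √106² + 2² − 2·√106·2·cos(90°) = 110, so GK = √110.
Step 3: By the law of cosines on triangle KGL: KL² = √110² + 14² − 2·√110·14·cos(90°) = 306, so KL = 3·√34.

Therefore, the length of KL = 3·√34.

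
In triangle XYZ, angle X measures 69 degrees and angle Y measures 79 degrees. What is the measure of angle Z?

angle Z = 180 - 69 - 79 = 32 degrees.

32 degrees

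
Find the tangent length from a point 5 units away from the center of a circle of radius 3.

The tangent, radius, and line from the external point to the center form a right triangle.
The right angle is where the tangent meets the radius.
By the Pythagorean theorem: tangent² + 3² = 5²
tangent² = 25 - 9 = 16
tangent = 4

4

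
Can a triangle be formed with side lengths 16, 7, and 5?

Check the triangle inequality: 7 + 5 = 12 ≤ 16.
Since the sum of two sides does not exceed the third, no triangle can be formed.

No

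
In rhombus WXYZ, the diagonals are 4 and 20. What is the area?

The diagonals of a rhombus divide it into four right triangles.
Each triangle has legs 4/ 2 = 2 and 20/2 = 10, so each has area (1/2)*2*10 = 10.
Four such triangles give total area = (d1 * d2) / 2 = 40.

40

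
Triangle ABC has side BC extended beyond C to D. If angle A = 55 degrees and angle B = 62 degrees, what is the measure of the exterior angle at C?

The interior angle at C is 180 - 55 - 62 = 63 degrees.
The exterior angle and interior angle at C are supplementary:
Exterior angle = 180 - 63 = 117 degrees.

117 degrees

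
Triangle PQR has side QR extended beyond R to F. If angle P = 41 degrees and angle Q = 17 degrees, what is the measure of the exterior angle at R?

The interior angle at R is 180 - 41 - 17 = 122 degrees.
The exterior angle and interior angle at R are supplementary:
Exterior angle = 180 - 122 = 58 degrees.

58 degrees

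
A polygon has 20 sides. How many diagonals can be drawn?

Total line segments between 20 vertices = C(20,2) = 190.
Subtract the 20 sides: 190 - 20 = 170 diagonals.

170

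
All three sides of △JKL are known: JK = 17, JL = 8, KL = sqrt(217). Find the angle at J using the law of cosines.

cos(J) = (17² + 8² - (sqrt(217))²) / (2 × 17 × 8) = 1/2, so J = arccos(1/2) = 60°.

60°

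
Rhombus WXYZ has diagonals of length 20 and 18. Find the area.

Area = (20 * 18) / 2 = 360 / 2 = 180

180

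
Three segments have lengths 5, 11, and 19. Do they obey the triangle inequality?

No.
The triangle inequality is violated: 5 + 11 = 16 ≤ 19.
These lengths cannot form a triangle.

No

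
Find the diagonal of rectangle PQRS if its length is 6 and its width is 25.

Using the Pythagorean theorem:
d² = 6² + 25² = 36 + 625 = 661
d = sqrt(661)

sqrt(661)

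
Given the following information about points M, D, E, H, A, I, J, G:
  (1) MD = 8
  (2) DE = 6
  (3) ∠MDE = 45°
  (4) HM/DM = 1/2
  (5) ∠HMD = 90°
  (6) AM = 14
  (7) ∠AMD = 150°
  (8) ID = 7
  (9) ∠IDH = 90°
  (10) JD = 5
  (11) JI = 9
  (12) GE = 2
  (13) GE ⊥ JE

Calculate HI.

From the given relations: HM = 1/2·DM = 1/2·8 = 4.
Step 1: By the law of cosines on triangle DMH: DH² = 8² + 4² − 2·8·4·cos(90°) = 80, so DH = 4·√5.
Step 2: By the law of cosines on triangle HDI: HI² = (4·√5)² + 7² − 2·4·√5·7·cos(90°) = 129, so HI = √129.

Therefore, the length of HI = √129.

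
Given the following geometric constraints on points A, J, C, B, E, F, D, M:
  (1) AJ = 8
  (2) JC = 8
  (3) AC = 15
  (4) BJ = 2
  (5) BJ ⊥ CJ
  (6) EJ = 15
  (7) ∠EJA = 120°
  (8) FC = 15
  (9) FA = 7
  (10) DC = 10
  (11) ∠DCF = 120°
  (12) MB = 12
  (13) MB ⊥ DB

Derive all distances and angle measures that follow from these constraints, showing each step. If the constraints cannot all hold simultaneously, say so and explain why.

The constraints are consistent.

Step 1: From AJ = 8, JE = 15, and ∠AJE = 120°, by the law of cosines:
  AE² = AJ² + JE² - 2·AJ·JE·cos(120°) = 64 + 225 + 120 = 409
  AE ≈ 20.22

Step 2: From CJ = 8, JB = 2, and ∠CJB = 90°, by the law of cosines:
  CB² = CJ² + JB² - 2·CJ·JB·cos(90°) = 64 + 4 - 0 = 68
  CB = 2·√17

Step 3: From FC = 15, CD = 10, and ∠FCD = 120°, by the law of cosines:
  FD² = FC² + CD² - 2·FC·CD·cos(120°) = 225 + 100 + 150 = 475
  FD = 5·√19

Step 4: From AC = 15, AF = 7, CF = 15, by the inverse law of cosines:
  cos(∠CAF) = (AC² + AF² - CF²) / (2·AC·AF)
  ∠CAF = 76.51°

Step 5: From AC = 15, AJ = 8, CJ = 8, by the inverse law of cosines:
  cos(∠CAJ) = (AC² + AJ² - CJ²) / (2·AC·AJ)
  ∠CAJ = 20.36°

Step 6: From JA = 8, JC = 8, AC = 15, by the inverse law of cosines:
  cos(∠AJC) = (JA² + JC² - AC²) / (2·JA·JC)
  ∠AJC = 139.27°

Step 7: From CA = 15, CF = 15, AF = 7, by the inverse law of cosines:
  cos(∠ACF) = (CA² + CF² - AF²) / (2·CA·CF)
  ∠ACF = 26.99°

Step 8: From CA = 15, CJ = 8, AJ = 8, by the inverse law of cosines:
  cos(∠ACJ) = (CA² + CJ² - AJ²) / (2·CA·CJ)
  ∠ACJ = 20.36°

Step 9: From FA = 7, FC = 15, AC = 15, by the inverse law of cosines:
  cos(∠AFC) = (FA² + FC² - AC²) / (2·FA·FC)
  ∠AFC = 76.51°

Step 10: From AE = 20.22, AJ = 8, EJ = 15, by the inverse law of cosines:
  cos(∠EAJ) = (AE² + AJ² - EJ²) / (2·AE·AJ)
  ∠EAJ = 39.97°

Step 11: From CB = 2·√17, CJ = 8, BJ = 2, by the inverse law of cosines:
  cos(∠BCJ) = (CB² + CJ² - BJ²) / (2·CB·CJ)
  ∠BCJ = 14.04°

Step 12: From BC = 2·√17, BJ = 2, CJ = 8, by the inverse law of cosines:
  cos(∠CBJ) = (BC² + BJ² - CJ²) / (2·BC·BJ)
  ∠CBJ = 75.96°

Step 13: From EA = 20.22, EJ = 15, AJ = 8, by the inverse law of cosines:
  cos(∠AEJ) = (EA² + EJ² - AJ²) / (2·EA·EJ)
  ∠AEJ = 20.03°

Step 14: From FC = 15, FD = 5·√19, CD = 10, by the inverse law of cosines:
  cos(∠CFD) = (FC² + FD² - CD²) / (2·FC·FD)
  ∠CFD = 23.41°

Step 15: From DC = 10, DF = 5·√19, CF = 15, by the inverse law of cosines:
  cos(∠CDF) = (DC² + DF² - CF²) / (2·DC·DF)
  ∠CDF = 36.59°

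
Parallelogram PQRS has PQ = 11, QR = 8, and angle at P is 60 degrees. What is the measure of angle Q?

In a parallelogram, consecutive angles are supplementary (sum to 180°).
angle Q = 180 - angle P
angle Q = 180 - 60
angle Q = 120 degrees

120 degrees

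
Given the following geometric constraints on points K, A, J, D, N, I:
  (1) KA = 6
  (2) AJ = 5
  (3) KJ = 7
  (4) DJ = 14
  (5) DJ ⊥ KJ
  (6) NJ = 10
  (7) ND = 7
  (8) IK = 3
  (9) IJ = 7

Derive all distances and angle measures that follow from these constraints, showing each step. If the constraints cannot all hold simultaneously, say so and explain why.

The constraints are consistent.

Step 1: From KJ = 7, JD = 14, and ∠KJD = 90°, by the law of cosines:
  KD² = KJ² + JD² - 2·KJ·JD·cos(90°) = 49 + 196 - 0 = 245
  KD = 7·√5

Step 2: From KA = 6, KJ = 7, AJ = 5, by the inverse law of cosines:
  cos(∠AKJ) = (KA² + KJ² - AJ²) / (2·KA·KJ)
  ∠AKJ = 44.42°

Step 3: From KI = 3, KJ = 7, IJ = 7, by the inverse law of cosines:
  cos(∠IKJ) = (KI² + KJ² - IJ²) / (2·KI·KJ)
  ∠IKJ = 77.63°

Step 4: From AJ = 5, AK = 6, JK = 7, by the inverse law of cosines:
  cos(∠JAK) = (AJ² + AK² - JK²) / (2·AJ·AK)
  ∠JAK = 78.46°

Step 5: From JA = 5, JK = 7, AK = 6, by the inverse law of cosines:
  cos(∠AJK) = (JA² + JK² - AK²) / (2·JA·JK)
  ∠AJK = 57.12°

Step 6: From JD = 14, JN = 10, DN = 7, by the inverse law of cosines:
  cos(∠DJN) = (JD² + JN² - DN²) / (2·JD·JN)
  ∠DJN = 28.1°

Step 7: From JI = 7, JK = 7, IK = 3, by the inverse law of cosines:
  cos(∠IJK) = (JI² + JK² - IK²) / (2·JI·JK)
  ∠IJK = 24.75°

Step 8: From DJ = 14, DN = 7, JN = 10, by the inverse law of cosines:
  cos(∠JDN) = (DJ² + DN² - JN²) / (2·DJ·DN)
  ∠JDN = 42.29°

Step 9: From ND = 7, NJ = 10, DJ = 14, by the inverse law of cosines:
  cos(∠DNJ) = (ND² + NJ² - DJ²) / (2·ND·NJ)
  ∠DNJ = 109.62°

Step 10: From IJ = 7, IK = 3, JK = 7, by the inverse law of cosines:
  cos(∠JIK) = (IJ² + IK² - JK²) / (2·IJ·IK)
  ∠JIK = 77.63°

Step 11: From KD = 7·√5, KJ = 7, DJ = 14, by the inverse law of cosines:
  cos(∠DKJ) = (KD² + KJ² - DJ²) / (2·KD·KJ)
  ∠DKJ = 63.43°

Step 12: From DJ = 14, DK = 7·√5, JK = 7, by the inverse law of cosines:
  cos(∠JDK) = (DJ² + DK² - JK²) / (2·DJ·DK)
  ∠JDK = 26.57°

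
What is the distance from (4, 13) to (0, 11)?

d = sqrt((-4)^2 + (-2)^2) = sqrt(20) = 2*sqrt(5)

2*sqrt(5)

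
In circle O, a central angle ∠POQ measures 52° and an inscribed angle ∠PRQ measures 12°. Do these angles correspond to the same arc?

By the inscribed angle theorem, the inscribed angle for a central angle of 52° should be 52° / 2 = 26°.
The given inscribed angle is 12°, which does not equal 26°.
Therefore, no, they do not correspond to the same arc.

No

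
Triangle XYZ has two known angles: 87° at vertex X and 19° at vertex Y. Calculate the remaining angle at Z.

The interior angles sum to 180°: angle Z = 180 - 87 - 19 = 74°.
The triangle is acute (angles 87°, 19°, 74°).

74 degrees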